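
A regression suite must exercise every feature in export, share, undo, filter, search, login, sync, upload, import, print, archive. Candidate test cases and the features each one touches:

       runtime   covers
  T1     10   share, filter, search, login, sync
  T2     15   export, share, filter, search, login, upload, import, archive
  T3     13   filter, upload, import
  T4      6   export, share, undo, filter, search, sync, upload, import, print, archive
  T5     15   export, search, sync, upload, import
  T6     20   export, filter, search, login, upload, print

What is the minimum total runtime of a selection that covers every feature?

16

T1, T4 cover every feature at runtime 10 + 6 = 16.
Any cover uses at least 2 test cases; among all covering selections none totals below 16.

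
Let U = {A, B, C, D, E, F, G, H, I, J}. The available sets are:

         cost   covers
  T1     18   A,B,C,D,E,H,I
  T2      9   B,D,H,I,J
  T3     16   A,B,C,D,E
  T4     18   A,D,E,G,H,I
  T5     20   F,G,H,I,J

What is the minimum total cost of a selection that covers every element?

36

T3, T5 cover every element at cost 16 + 20 = 36.
Any cover uses at least 2 sets; among all covering selections none totals below 36.
Greedy by coverage-per-cost would pick T2, T3, T5 for 45 — worse than the optimum 36.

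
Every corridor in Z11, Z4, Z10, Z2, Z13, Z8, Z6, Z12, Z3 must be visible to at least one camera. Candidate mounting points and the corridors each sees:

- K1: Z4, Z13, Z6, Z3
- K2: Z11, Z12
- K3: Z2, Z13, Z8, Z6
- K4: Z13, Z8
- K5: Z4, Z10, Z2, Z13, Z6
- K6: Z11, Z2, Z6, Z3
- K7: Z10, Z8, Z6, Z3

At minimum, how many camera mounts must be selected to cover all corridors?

K2, K5, K7 together cover {Z11, Z4, Z10, Z2, Z13, Z8, Z6, Z12, Z3} — every corridor.
No 2 of the 7 camera mounts cover everything (all 21 pairs fall short), so 3 is minimum.

3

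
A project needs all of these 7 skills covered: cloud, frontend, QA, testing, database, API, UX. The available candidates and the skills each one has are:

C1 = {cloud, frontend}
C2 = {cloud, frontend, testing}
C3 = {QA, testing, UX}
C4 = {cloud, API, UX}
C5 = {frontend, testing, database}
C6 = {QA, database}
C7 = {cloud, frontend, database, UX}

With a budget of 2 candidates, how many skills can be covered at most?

6

Choosing C3, C7 covers {cloud, frontend, QA, testing, database, UX} — 6 skills.
No choice of 2 candidates does better; here API is left uncovered.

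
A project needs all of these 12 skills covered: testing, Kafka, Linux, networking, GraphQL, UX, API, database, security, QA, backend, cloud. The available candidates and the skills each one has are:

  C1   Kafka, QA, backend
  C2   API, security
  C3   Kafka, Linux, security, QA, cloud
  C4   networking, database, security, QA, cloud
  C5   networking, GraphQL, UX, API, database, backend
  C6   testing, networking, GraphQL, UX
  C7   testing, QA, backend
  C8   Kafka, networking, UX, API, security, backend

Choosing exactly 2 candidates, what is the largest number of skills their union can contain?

11

Choosing C3, C5 covers {Kafka, Linux, networking, GraphQL, UX, API, database, security, QA, backend, cloud} — 11 skills.
No choice of 2 candidates does better; here testing is left uncovered.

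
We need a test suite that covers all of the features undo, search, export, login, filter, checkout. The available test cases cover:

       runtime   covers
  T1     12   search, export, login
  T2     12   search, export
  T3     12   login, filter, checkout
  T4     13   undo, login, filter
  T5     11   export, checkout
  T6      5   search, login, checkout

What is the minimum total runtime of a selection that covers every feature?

T4, T5, T6 cover every feature at runtime 13 + 11 + 5 = 29.
Any cover uses at least 3 test cases; among all covering selections none totals below 29.

29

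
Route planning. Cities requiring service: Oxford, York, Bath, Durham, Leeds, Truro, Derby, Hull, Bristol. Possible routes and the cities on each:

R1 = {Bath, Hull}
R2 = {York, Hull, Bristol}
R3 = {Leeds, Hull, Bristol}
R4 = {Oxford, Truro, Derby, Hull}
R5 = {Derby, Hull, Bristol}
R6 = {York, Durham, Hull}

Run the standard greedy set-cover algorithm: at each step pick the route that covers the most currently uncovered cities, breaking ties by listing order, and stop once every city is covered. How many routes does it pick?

Pick 1: R4 covers 4 new cities (Oxford, Truro, Derby, Hull).
Pick 2: R2 covers 2 new cities (York, Bristol).
Pick 3: R1 covers 1 new cities (Bath).
Pick 4: R3 covers 1 new cities (Leeds).
Pick 5: R6 covers 1 new cities (Durham).
Greedy uses 5 routes. (The true minimum is 4.)

5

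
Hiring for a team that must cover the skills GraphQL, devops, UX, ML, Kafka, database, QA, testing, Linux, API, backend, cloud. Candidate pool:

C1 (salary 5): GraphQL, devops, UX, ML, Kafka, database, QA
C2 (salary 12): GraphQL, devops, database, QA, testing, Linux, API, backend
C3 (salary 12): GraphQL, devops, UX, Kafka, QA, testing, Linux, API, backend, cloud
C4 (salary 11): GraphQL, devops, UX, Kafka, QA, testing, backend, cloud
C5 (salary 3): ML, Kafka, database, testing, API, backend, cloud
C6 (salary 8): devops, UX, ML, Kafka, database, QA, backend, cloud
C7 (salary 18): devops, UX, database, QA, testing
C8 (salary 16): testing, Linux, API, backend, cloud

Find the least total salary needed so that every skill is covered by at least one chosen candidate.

15

C3, C5 cover every skill at salary 12 + 3 = 15.
Any cover uses at least 2 candidates; among all covering selections none totals below 15.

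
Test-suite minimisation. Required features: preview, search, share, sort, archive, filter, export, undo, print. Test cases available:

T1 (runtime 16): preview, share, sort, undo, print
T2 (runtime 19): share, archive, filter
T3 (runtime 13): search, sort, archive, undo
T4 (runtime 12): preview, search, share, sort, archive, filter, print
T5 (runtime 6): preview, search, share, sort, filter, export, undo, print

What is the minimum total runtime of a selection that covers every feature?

18

T4, T5 cover every feature at runtime 12 + 6 = 18.
Any cover uses at least 2 test cases; among all covering selections none totals below 18.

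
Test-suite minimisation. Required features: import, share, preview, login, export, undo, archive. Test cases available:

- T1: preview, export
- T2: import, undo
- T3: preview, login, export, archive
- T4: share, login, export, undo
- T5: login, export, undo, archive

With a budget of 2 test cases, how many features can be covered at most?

6

Choosing T2, T3 covers {import, preview, login, export, undo, archive} — 6 features.
No choice of 2 test cases does better; here share is left uncovered.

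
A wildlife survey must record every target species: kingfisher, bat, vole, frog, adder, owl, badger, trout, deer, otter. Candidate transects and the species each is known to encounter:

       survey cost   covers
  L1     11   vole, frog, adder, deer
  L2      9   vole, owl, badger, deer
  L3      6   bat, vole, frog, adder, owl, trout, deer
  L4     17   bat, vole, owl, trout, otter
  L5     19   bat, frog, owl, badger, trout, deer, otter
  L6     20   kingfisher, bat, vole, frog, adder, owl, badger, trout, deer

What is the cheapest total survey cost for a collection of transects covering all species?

L4, L6 cover every species at survey cost 17 + 20 = 37.
Any cover uses at least 2 transects; among all covering selections none totals below 37.
Greedy by coverage-per-survey cost would pick L3, L2, L4, L6 for 52 — worse than the optimum 37.

37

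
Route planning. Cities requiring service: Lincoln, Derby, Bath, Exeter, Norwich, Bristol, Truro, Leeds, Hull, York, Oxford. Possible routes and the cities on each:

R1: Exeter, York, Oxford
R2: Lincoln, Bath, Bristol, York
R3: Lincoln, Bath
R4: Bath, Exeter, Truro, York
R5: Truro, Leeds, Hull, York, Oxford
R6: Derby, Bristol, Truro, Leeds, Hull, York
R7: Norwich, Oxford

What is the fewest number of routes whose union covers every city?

4

R1, R2, R6, R7 together cover {Lincoln, Derby, Bath, Exeter, Norwich, Bristol, Truro, Leeds, Hull, York, Oxford} — every city.
No 3 of the 7 routes cover everything (all 35 triples fall short), so 4 is minimum.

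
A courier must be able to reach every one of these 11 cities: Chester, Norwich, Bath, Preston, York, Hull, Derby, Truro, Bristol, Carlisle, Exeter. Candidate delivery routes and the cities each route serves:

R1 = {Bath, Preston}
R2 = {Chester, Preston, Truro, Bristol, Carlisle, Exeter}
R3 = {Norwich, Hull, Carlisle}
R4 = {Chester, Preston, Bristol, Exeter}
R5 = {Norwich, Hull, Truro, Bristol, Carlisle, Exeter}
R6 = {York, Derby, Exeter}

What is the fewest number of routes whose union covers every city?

R1, R2, R3, R6 together cover {Chester, Norwich, Bath, Preston, York, Hull, Derby, Truro, Bristol, Carlisle, Exeter} — every city.
No 3 of the 6 routes cover everything (all 20 triples fall short), so 4 is minimum.

4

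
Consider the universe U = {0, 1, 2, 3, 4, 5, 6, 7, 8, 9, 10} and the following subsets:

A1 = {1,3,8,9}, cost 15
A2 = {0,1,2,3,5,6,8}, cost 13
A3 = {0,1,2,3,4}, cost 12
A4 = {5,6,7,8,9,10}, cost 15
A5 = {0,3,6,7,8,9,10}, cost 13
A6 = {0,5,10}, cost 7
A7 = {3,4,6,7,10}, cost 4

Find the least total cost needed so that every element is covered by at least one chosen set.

A3, A4 cover every element at cost 12 + 15 = 27.
Any cover uses at least 2 sets; among all covering selections none totals below 27.
Greedy by coverage-per-cost would pick A7, A2, A5 for 30 — worse than the optimum 27.

27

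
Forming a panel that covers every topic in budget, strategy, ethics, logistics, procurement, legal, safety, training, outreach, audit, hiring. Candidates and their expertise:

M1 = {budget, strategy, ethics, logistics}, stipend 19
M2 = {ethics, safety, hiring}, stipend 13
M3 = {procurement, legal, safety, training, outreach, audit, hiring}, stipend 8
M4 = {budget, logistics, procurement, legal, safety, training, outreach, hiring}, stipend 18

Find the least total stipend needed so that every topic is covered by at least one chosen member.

27

M1, M3 cover every topic at stipend 19 + 8 = 27.
Any cover uses at least 2 members; among all covering selections none totals below 27.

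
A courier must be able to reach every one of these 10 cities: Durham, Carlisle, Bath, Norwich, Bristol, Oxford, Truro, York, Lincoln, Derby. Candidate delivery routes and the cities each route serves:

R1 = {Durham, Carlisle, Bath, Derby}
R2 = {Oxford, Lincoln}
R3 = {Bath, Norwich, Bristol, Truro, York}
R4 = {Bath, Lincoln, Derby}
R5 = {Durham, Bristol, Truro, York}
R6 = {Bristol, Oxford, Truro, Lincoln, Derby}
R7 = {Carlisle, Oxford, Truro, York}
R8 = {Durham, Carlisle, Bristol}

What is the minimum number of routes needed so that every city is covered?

3

R1, R2, R3 together cover {Durham, Carlisle, Bath, Norwich, Bristol, Oxford, Truro, York, Lincoln, Derby} — every city.
No 2 of the 8 routes cover everything (all 28 pairs fall short), so 3 is minimum.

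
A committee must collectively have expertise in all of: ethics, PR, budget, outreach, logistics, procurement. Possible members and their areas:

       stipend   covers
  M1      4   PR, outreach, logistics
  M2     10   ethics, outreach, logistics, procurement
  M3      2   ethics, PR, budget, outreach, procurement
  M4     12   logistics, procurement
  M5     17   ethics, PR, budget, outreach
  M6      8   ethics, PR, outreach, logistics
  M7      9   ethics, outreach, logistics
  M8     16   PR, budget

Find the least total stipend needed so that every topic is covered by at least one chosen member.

M1, M3 cover every topic at stipend 4 + 2 = 6.
Any cover uses at least 2 members; among all covering selections none totals below 6.

6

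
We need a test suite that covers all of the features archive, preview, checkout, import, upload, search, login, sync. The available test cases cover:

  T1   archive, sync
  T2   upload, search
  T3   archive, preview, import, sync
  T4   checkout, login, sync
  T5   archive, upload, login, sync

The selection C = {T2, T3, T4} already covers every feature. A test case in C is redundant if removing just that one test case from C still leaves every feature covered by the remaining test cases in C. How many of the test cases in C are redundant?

Drop T2: upload, search uncovered — not redundant.
Drop T3: archive, preview, import uncovered — not redundant.
Drop T4: checkout, login uncovered — not redundant.
None of the test cases in C is redundant.

0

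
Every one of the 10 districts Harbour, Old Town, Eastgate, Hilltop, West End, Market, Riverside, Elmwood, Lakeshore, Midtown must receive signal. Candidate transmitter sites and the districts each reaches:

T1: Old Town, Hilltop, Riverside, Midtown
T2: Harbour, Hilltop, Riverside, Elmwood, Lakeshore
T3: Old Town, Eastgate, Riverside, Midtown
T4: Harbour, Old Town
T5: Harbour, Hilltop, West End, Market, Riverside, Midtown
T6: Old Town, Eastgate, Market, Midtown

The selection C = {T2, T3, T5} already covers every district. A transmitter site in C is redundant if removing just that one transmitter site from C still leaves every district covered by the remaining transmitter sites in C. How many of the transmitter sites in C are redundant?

0

Drop T2: Elmwood, Lakeshore uncovered — not redundant.
Drop T3: Old Town, Eastgate uncovered — not redundant.
Drop T5: West End, Market uncovered — not redundant.
None of the transmitter sites in C is redundant.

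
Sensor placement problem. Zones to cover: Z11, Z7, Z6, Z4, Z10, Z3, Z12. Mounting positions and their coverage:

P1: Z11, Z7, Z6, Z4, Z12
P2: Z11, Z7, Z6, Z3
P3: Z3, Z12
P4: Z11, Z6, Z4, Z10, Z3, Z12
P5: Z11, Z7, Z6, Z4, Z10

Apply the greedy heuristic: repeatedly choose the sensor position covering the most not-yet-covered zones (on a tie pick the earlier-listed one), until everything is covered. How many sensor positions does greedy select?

2

Pick 1: P4 covers 6 new zones (Z11, Z6, Z4, Z10, Z3, Z12).
Pick 2: P1 covers 1 new zones (Z7).
Greedy uses 2 sensor positions.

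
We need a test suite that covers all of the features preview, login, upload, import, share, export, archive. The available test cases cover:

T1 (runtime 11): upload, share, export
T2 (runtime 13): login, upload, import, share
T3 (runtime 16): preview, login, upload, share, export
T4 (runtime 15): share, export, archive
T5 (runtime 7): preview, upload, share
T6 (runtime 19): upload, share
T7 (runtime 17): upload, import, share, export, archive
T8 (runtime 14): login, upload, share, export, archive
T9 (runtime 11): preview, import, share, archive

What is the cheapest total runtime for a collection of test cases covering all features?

25

T8, T9 cover every feature at runtime 14 + 11 = 25.
Any cover uses at least 2 test cases; among all covering selections none totals below 25.
Greedy by coverage-per-runtime would pick T5, T8, T9 for 32 — worse than the optimum 25.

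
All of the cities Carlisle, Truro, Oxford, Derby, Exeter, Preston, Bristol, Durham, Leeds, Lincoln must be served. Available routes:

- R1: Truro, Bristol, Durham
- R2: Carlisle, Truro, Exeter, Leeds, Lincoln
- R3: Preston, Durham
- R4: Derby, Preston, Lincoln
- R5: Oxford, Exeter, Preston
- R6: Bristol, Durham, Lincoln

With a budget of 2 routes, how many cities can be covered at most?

7

Choosing R1, R2 covers {Carlisle, Truro, Exeter, Bristol, Durham, Leeds, Lincoln} — 7 cities.
No choice of 2 routes does better; here Oxford, Derby, Preston are left uncovered.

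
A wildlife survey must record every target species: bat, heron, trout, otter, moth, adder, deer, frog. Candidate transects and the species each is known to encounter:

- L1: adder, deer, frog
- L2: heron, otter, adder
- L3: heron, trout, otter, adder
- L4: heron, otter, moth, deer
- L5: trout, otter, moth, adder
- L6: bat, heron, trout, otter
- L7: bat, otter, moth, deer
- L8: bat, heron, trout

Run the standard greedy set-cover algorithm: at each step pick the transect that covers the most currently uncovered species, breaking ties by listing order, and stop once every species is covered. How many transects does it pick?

Pick 1: L3 covers 4 new species (heron, trout, otter, adder).
Pick 2: L7 covers 3 new species (bat, moth, deer).
Pick 3: L1 covers 1 new species (frog).
Greedy uses 3 transects.

3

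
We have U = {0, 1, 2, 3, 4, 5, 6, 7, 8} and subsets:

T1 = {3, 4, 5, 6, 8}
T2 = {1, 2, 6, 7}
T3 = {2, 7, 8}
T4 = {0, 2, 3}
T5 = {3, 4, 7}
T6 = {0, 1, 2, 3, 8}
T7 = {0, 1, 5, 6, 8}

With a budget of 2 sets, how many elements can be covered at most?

8

Choosing T1, T2 covers {1, 2, 3, 4, 5, 6, 7, 8} — 8 elements.
No choice of 2 sets does better; here 0 is left uncovered.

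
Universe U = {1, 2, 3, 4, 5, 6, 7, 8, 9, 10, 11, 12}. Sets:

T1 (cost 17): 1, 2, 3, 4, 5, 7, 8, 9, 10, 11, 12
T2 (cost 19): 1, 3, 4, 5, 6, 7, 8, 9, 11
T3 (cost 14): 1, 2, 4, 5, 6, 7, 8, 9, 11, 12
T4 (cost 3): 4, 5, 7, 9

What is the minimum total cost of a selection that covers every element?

T1, T3 cover every element at cost 17 + 14 = 31.
Any cover uses at least 2 sets; among all covering selections none totals below 31.
Greedy by coverage-per-cost would pick T4, T3, T1 for 34 — worse than the optimum 31.

31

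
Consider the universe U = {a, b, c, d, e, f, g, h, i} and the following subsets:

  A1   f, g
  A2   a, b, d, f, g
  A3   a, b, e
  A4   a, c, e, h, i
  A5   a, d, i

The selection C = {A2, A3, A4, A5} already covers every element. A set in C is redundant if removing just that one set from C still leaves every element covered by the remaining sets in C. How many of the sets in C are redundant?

2

Drop A2: f, g uncovered — not redundant.
Drop A3: the rest still cover every element — redundant.
Drop A4: c, h uncovered — not redundant.
Drop A5: the rest still cover every element — redundant.
2 redundant: A3, A5.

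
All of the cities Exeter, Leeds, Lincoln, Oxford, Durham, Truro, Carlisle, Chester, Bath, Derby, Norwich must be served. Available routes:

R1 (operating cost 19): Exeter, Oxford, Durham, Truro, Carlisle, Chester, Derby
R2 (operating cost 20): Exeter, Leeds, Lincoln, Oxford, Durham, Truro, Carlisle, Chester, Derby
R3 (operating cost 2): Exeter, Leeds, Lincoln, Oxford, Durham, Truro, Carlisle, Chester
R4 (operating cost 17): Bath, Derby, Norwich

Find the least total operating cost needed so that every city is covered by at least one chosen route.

19

R3, R4 cover every city at operating cost 2 + 17 = 19.
Any cover uses at least 2 routes; among all covering selections none totals below 19.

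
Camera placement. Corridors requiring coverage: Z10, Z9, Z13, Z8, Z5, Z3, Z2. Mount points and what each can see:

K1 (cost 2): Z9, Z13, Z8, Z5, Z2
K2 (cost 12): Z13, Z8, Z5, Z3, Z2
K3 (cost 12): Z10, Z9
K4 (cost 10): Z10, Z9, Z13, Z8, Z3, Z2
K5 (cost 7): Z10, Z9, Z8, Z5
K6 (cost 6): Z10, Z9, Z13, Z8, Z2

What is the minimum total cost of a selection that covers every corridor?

12

K1, K4 cover every corridor at cost 2 + 10 = 12.
Any cover uses at least 2 camera mounts; among all covering selections none totals below 12.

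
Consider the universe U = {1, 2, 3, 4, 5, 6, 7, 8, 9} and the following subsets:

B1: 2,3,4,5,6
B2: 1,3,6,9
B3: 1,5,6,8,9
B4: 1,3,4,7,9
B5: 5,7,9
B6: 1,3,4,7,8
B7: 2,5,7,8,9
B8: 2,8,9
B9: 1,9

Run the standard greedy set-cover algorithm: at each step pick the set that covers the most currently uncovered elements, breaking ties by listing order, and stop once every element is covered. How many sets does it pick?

3

Pick 1: B1 covers 5 new elements (2, 3, 4, 5, 6).
Pick 2: B3 covers 3 new elements (1, 8, 9).
Pick 3: B4 covers 1 new elements (7).
Greedy uses 3 sets.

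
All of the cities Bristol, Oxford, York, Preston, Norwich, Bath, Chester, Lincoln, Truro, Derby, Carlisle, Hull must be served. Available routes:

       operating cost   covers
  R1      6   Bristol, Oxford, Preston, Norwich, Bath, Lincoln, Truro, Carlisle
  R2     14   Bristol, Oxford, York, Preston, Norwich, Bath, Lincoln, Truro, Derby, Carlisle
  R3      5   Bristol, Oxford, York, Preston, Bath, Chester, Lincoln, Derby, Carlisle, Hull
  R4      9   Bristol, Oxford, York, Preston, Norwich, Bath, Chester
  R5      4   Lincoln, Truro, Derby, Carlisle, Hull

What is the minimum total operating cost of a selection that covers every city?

11

R1, R3 cover every city at operating cost 6 + 5 = 11.
Any cover uses at least 2 routes; among all covering selections none totals below 11.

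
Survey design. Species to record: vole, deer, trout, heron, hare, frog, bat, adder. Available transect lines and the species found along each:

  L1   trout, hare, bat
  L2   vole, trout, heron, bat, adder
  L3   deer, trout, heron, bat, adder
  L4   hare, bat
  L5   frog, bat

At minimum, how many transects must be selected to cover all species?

L1, L2, L3, L5 together cover {vole, deer, trout, heron, hare, frog, bat, adder} — every species.
No 3 of the 5 transects cover everything (all 10 triples fall short), so 4 is minimum.

4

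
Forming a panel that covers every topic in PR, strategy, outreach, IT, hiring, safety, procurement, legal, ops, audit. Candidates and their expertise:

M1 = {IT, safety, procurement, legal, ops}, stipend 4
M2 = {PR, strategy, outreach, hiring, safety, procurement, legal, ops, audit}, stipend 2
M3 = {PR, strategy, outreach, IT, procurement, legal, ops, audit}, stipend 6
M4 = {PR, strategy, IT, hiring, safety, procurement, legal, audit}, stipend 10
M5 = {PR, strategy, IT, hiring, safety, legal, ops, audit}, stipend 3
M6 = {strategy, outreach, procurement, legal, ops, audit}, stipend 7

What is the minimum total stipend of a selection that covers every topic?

M2, M5 cover every topic at stipend 2 + 3 = 5.
Any cover uses at least 2 members; among all covering selections none totals below 5.

5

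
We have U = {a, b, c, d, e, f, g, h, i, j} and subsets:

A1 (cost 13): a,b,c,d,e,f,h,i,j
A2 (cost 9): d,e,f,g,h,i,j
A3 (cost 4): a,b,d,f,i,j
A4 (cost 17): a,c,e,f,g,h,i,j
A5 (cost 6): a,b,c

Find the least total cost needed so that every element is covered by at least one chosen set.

15

A2, A5 cover every element at cost 9 + 6 = 15.
Any cover uses at least 2 sets; among all covering selections none totals below 15.
Greedy by coverage-per-cost would pick A3, A2, A5 for 19 — worse than the optimum 15.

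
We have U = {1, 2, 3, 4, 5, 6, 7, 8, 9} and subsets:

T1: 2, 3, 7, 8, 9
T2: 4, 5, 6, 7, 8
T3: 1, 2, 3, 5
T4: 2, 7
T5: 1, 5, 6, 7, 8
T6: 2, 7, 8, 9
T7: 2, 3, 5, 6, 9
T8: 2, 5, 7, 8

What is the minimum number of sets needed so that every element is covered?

3

T1, T2, T3 together cover {1, 2, 3, 4, 5, 6, 7, 8, 9} — every element.
No 2 of the 8 sets cover everything (all 28 pairs fall short), so 3 is minimum.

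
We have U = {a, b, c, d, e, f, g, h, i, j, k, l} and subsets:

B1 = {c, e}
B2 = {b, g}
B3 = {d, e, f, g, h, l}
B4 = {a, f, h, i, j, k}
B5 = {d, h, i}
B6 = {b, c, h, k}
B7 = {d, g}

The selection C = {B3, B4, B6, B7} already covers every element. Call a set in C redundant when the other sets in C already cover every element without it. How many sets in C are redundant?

Drop B3: e, l uncovered — not redundant.
Drop B4: a, i, j uncovered — not redundant.
Drop B6: b, c uncovered — not redundant.
Drop B7: the rest still cover every element — redundant.
1 redundant: B7.

1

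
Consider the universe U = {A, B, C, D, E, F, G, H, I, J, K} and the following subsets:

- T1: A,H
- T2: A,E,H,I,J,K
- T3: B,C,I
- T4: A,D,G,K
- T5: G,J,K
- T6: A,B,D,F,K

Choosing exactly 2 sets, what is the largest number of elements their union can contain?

Choosing T2, T6 covers {A, B, D, E, F, H, I, J, K} — 9 elements.
No choice of 2 sets does better; here C, G are left uncovered.

9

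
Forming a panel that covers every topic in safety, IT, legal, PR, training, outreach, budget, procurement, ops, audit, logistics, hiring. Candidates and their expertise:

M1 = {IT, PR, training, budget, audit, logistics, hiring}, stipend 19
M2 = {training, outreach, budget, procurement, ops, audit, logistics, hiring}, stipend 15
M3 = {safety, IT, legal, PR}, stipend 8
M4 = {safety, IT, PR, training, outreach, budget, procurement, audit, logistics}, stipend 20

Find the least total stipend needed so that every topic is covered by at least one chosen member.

M2, M3 cover every topic at stipend 15 + 8 = 23.
Any cover uses at least 2 members; among all covering selections none totals below 23.

23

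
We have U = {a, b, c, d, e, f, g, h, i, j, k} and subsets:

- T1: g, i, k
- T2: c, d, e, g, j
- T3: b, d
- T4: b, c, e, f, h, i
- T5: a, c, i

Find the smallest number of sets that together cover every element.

4

T1, T2, T4, T5 together cover {a, b, c, d, e, f, g, h, i, j, k} — every element.
No 3 of the 5 sets cover everything (all 10 triples fall short), so 4 is minimum.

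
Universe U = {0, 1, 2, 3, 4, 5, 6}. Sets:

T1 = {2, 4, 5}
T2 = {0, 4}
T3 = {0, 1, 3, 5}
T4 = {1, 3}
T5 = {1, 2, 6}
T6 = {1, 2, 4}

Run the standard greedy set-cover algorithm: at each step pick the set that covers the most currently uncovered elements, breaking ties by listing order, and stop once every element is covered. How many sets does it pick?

Pick 1: T3 covers 4 new elements (0, 1, 3, 5).
Pick 2: T1 covers 2 new elements (2, 4).
Pick 3: T5 covers 1 new elements (6).
Greedy uses 3 sets.

3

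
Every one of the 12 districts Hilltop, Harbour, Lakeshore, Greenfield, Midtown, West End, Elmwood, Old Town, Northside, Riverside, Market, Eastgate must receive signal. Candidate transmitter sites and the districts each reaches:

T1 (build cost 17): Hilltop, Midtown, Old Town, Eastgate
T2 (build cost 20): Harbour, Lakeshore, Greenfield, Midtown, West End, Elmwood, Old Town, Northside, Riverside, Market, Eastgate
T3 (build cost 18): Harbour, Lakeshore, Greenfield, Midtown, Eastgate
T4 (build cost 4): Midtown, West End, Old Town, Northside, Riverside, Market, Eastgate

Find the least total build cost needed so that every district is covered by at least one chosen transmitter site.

T1, T2 cover every district at build cost 17 + 20 = 37.
Any cover uses at least 2 transmitter sites; among all covering selections none totals below 37.
Greedy by coverage-per-build cost would pick T4, T2, T1 for 41 — worse than the optimum 37.

37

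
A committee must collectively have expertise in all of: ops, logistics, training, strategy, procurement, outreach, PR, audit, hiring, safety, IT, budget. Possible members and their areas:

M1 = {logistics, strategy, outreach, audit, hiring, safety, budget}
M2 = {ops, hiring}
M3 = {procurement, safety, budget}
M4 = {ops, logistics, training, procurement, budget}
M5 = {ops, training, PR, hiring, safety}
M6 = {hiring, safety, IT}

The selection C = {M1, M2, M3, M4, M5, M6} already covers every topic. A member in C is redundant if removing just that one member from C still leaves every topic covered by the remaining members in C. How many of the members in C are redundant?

3

Drop M1: strategy, outreach, audit uncovered — not redundant.
Drop M2: the rest still cover every topic — redundant.
Drop M3: the rest still cover every topic — redundant.
Drop M4: the rest still cover every topic — redundant.
Drop M5: PR uncovered — not redundant.
Drop M6: IT uncovered — not redundant.
3 redundant: M2, M3, M4.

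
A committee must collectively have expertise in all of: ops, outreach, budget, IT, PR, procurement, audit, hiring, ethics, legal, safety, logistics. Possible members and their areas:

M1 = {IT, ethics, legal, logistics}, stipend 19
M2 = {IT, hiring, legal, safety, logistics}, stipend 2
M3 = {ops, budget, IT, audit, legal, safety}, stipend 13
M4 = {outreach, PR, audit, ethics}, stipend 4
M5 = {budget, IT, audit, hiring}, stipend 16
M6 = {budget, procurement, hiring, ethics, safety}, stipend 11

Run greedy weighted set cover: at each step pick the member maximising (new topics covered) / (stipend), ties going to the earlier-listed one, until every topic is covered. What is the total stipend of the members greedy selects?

30

Pick 1: M2 adds 5 new (IT, hiring, legal, safety, logistics) at stipend 2 (ratio 5/2).
Pick 2: M4 adds 4 new (outreach, PR, audit, ethics) at stipend 4 (ratio 4/4).
Pick 3: M6 adds 2 new (budget, procurement) at stipend 11 (ratio 2/11).
Pick 4: M3 adds 1 new (ops) at stipend 13 (ratio 1/13).
Greedy total stipend: 2 + 4 + 11 + 13 = 30.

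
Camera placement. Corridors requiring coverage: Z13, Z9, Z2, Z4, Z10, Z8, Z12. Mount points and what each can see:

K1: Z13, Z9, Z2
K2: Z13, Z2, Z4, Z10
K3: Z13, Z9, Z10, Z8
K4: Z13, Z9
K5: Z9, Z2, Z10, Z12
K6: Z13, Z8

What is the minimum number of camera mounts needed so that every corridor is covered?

3

K2, K3, K5 together cover {Z13, Z9, Z2, Z4, Z10, Z8, Z12} — every corridor.
No 2 of the 6 camera mounts cover everything (all 15 pairs fall short), so 3 is minimum.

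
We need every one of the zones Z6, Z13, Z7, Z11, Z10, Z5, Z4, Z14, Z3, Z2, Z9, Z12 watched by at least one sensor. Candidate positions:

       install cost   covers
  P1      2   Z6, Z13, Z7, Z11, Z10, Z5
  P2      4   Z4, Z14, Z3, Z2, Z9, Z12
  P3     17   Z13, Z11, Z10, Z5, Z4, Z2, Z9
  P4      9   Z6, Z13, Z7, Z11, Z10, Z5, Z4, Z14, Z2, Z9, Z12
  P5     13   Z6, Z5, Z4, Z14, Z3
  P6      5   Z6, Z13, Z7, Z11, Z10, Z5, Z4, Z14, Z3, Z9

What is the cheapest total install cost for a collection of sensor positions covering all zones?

6

P1, P2 cover every zone at install cost 2 + 4 = 6.
Any cover uses at least 2 sensor positions; among all covering selections none totals below 6.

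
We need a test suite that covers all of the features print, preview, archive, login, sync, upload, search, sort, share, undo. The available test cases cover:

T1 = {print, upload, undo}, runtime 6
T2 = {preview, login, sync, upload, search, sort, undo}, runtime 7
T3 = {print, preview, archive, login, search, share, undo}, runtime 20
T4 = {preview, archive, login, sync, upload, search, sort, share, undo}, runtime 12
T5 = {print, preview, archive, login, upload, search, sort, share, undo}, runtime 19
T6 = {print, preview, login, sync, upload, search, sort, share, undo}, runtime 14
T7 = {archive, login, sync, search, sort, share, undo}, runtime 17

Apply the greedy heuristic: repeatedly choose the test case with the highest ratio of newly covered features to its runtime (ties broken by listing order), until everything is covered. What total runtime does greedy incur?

25

Pick 1: T2 adds 7 new (preview, login, sync, upload, search, sort, undo) at runtime 7 (ratio 7/7).
Pick 2: T1 adds 1 new (print) at runtime 6 (ratio 1/6).
Pick 3: T4 adds 2 new (archive, share) at runtime 12 (ratio 2/12).
Greedy total runtime: 7 + 6 + 12 = 25. (The true optimum is 18, so greedy overshoots here.)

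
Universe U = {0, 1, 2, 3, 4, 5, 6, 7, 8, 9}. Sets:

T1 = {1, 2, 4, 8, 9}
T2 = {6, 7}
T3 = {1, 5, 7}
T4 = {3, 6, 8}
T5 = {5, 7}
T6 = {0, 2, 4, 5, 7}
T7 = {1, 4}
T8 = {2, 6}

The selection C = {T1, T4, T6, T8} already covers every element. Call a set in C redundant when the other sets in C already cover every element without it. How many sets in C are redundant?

1

Drop T1: 1, 9 uncovered — not redundant.
Drop T4: 3 uncovered — not redundant.
Drop T6: 0, 5, 7 uncovered — not redundant.
Drop T8: the rest still cover every element — redundant.
1 redundant: T8.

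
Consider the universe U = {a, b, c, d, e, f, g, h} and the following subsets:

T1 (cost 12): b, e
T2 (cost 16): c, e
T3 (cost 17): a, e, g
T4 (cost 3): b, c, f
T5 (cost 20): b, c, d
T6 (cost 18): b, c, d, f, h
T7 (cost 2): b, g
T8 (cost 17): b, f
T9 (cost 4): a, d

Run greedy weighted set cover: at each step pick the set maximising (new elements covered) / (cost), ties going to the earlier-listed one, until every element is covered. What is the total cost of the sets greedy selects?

39

Pick 1: T4 adds 3 new (b, c, f) at cost 3 (ratio 3/3).
Pick 2: T7 adds 1 new (g) at cost 2 (ratio 1/2).
Pick 3: T9 adds 2 new (a, d) at cost 4 (ratio 2/4).
Pick 4: T1 adds 1 new (e) at cost 12 (ratio 1/12).
Pick 5: T6 adds 1 new (h) at cost 18 (ratio 1/18).
Greedy total cost: 3 + 2 + 4 + 12 + 18 = 39. (The true optimum is 35, so greedy overshoots here.)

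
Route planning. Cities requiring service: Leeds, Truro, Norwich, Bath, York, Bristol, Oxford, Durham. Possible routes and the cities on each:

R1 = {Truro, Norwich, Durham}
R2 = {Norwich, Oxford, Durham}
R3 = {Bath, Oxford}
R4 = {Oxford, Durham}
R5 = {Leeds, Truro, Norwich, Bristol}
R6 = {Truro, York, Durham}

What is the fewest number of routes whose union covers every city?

R3, R5, R6 together cover {Leeds, Truro, Norwich, Bath, York, Bristol, Oxford, Durham} — every city.
No 2 of the 6 routes cover everything (all 15 pairs fall short), so 3 is minimum.
Greedy (largest uncovered first) would take R5, R2, R3, R6 — 4 routes — but 3 suffice.

3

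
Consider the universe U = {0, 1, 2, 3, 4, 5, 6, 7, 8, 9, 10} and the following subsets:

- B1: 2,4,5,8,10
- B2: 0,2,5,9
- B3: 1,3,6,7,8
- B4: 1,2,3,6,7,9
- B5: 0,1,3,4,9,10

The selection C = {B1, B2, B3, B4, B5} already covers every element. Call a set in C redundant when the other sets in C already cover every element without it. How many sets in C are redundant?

Drop B1: the rest still cover every element — redundant.
Drop B2: the rest still cover every element — redundant.
Drop B3: the rest still cover every element — redundant.
Drop B4: the rest still cover every element — redundant.
Drop B5: the rest still cover every element — redundant.
5 redundant: B1, B2, B3, B4, B5.

5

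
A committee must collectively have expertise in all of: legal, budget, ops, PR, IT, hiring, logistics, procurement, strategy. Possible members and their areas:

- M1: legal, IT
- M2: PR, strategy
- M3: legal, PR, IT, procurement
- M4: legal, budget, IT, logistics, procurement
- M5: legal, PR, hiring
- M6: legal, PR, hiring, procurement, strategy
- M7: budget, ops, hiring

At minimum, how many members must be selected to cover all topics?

3

M2, M4, M7 together cover {legal, budget, ops, PR, IT, hiring, logistics, procurement, strategy} — every topic.
No 2 of the 7 members cover everything (all 21 pairs fall short), so 3 is minimum.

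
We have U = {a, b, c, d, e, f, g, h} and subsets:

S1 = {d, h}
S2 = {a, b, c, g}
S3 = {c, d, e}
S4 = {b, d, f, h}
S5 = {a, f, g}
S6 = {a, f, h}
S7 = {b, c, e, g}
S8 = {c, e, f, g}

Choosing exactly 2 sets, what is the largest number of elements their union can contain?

Choosing S2, S4 covers {a, b, c, d, f, g, h} — 7 elements.
No choice of 2 sets does better; here e is left uncovered.

7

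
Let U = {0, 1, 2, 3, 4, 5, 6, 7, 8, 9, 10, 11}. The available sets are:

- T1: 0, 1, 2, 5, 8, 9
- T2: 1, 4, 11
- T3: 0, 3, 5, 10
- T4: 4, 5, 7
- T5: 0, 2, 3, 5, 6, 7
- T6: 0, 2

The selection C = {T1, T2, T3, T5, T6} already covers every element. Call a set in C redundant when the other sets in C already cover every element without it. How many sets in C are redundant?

Drop T1: 8, 9 uncovered — not redundant.
Drop T2: 4, 11 uncovered — not redundant.
Drop T3: 10 uncovered — not redundant.
Drop T5: 6, 7 uncovered — not redundant.
Drop T6: the rest still cover every element — redundant.
1 redundant: T6.

1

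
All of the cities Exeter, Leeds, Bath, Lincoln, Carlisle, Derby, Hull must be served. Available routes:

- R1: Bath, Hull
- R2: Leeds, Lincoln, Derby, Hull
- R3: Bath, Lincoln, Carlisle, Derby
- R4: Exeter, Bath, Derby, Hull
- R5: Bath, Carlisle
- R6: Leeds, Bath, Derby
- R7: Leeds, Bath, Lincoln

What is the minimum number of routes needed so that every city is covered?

R2, R3, R4 together cover {Exeter, Leeds, Bath, Lincoln, Carlisle, Derby, Hull} — every city.
No 2 of the 7 routes cover everything (all 21 pairs fall short), so 3 is minimum.

3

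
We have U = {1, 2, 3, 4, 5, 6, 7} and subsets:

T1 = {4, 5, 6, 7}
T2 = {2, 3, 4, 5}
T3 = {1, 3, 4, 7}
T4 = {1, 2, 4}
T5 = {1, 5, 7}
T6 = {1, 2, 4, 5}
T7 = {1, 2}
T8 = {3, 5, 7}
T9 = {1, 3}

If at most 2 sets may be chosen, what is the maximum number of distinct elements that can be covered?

Choosing T1, T2 covers {2, 3, 4, 5, 6, 7} — 6 elements.
No choice of 2 sets does better; here 1 is left uncovered.

6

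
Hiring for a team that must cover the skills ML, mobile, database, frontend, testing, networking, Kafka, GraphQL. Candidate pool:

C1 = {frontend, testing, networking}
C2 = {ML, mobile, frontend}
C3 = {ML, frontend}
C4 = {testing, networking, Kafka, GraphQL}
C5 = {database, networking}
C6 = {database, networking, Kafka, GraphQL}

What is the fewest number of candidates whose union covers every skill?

3

C1, C2, C6 together cover {ML, mobile, database, frontend, testing, networking, Kafka, GraphQL} — every skill.
No 2 of the 6 candidates cover everything (all 15 pairs fall short), so 3 is minimum.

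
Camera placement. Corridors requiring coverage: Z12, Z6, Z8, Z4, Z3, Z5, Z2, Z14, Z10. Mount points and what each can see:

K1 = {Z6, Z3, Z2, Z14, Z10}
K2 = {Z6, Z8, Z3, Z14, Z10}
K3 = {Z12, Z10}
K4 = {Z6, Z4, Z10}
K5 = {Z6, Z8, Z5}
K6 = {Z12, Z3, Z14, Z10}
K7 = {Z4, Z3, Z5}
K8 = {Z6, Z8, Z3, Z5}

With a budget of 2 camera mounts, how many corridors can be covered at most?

7

Choosing K1, K5 covers {Z6, Z8, Z3, Z5, Z2, Z14, Z10} — 7 corridors.
No choice of 2 camera mounts does better; here Z12, Z4 are left uncovered.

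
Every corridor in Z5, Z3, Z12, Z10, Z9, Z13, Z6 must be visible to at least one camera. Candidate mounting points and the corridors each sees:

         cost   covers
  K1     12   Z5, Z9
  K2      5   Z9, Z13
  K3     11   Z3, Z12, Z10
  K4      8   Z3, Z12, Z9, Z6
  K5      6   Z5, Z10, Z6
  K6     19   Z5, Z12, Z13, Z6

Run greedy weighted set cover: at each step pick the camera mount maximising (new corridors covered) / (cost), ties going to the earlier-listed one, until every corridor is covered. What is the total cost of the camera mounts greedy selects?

19

Pick 1: K4 adds 4 new (Z3, Z12, Z9, Z6) at cost 8 (ratio 4/8).
Pick 2: K5 adds 2 new (Z5, Z10) at cost 6 (ratio 2/6).
Pick 3: K2 adds 1 new (Z13) at cost 5 (ratio 1/5).
Greedy total cost: 8 + 6 + 5 = 19.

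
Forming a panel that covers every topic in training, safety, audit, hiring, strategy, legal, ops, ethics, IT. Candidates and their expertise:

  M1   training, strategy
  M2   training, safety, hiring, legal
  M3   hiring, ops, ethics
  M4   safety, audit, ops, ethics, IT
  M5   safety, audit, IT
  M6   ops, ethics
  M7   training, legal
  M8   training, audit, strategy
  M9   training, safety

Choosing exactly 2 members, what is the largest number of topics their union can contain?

Choosing M2, M4 covers {training, safety, audit, hiring, legal, ops, ethics, IT} — 8 topics.
No choice of 2 members does better; here strategy is left uncovered.

8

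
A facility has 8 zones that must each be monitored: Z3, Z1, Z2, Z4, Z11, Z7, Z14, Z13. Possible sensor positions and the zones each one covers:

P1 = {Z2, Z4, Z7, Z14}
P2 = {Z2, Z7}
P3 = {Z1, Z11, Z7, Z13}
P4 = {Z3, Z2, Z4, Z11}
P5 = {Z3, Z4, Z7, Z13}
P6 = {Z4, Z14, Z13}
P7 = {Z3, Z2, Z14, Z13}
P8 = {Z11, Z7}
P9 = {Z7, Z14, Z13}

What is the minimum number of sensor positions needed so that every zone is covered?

3

P1, P3, P4 together cover {Z3, Z1, Z2, Z4, Z11, Z7, Z14, Z13} — every zone.
No 2 of the 9 sensor positions cover everything (all 36 pairs fall short), so 3 is minimum.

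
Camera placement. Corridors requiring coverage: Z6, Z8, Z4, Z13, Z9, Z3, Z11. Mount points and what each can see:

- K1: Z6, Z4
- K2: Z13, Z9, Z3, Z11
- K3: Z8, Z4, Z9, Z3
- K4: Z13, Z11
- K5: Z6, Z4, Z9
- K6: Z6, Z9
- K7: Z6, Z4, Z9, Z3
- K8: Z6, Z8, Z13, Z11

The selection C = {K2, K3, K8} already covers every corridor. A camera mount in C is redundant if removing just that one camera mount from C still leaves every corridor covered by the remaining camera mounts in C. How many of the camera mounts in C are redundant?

1

Drop K2: the rest still cover every corridor — redundant.
Drop K3: Z4 uncovered — not redundant.
Drop K8: Z6 uncovered — not redundant.
1 redundant: K2.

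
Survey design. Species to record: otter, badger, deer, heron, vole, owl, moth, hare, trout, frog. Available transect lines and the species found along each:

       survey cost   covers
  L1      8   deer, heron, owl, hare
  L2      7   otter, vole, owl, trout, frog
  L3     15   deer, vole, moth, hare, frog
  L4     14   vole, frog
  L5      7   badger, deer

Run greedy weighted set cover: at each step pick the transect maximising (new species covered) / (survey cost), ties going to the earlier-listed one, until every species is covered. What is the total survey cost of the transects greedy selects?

Pick 1: L2 adds 5 new (otter, vole, owl, trout, frog) at survey cost 7 (ratio 5/7).
Pick 2: L1 adds 3 new (deer, heron, hare) at survey cost 8 (ratio 3/8).
Pick 3: L5 adds 1 new (badger) at survey cost 7 (ratio 1/7).
Pick 4: L3 adds 1 new (moth) at survey cost 15 (ratio 1/15).
Greedy total survey cost: 7 + 8 + 7 + 15 = 37.

37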